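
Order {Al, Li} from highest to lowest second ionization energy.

Li > Al

Consider each +1 ion: Al⁺ still has 2 valence electrons; Li⁺ is the bare [He] core.
Core electrons are held far more tightly than valence electrons, so Li tops the IE_2 order.
The numbers (kJ/mol): Al 1817, Li 7298.
Overall IE_2 order: Al < Li.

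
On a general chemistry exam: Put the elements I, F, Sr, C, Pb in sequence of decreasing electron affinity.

C is in period 2, group 14; F is in period 2, group 17; Sr is in period 5, group 2; I is in period 5, group 17; Pb is in period 6, group 14.
Atoms with high Z_eff and room in the valence shell (especially the halogens) have the most exothermic electron affinities.
These span different periods and groups, so the two trends combine.
Pb > Sr: the two effects oppose for this pair; the across-period effect wins (35 vs 5 kJ/mol).
C > Pb: C sits above Pb in group 14, so the down-group effect alone puts C higher.
I > C: the two effects oppose for this pair; the across-period effect wins (295 vs 122 kJ/mol).
F > I: they share group 17; the group trend gives F the larger value.
Tabulated electron affinity (kJ/mol): C 122, F 328, Sr 5, I 295, Pb 35.
So from highest to lowest: F > I > C > Pb > Sr.

F > I > C > Pb > Sr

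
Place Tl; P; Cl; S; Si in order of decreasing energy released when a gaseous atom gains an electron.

Cl, S, Si, P, Tl

Si is in period 3, group 14; P is in period 3, group 15; S is in period 3, group 16; Cl is in period 3, group 17; Tl is in period 6, group 13.
Atoms with high Z_eff and room in the valence shell (especially the halogens) have the most exothermic electron affinities.
These span different periods and groups, so the two trends combine.
P > Tl: relative to Tl, both the across-period and down-group shifts push P's electron affinity up.
Si > P: this pair runs against the simple trend — see the exception note.
S > Si: S lies to the right of Si in period 3, so the across-period effect alone puts S higher.
Cl > S: Cl lies to the right of S in period 3, so the across-period effect alone puts Cl higher.
Note the exception: Si has a higher electron affinity than P, contrary to the simple trend — adding an electron to P's half-filled 3p³ is unfavourable, so Si (3p²) has the more exothermic EA.
Tabulated electron affinity (kJ/mol): Si 134, P 72, S 200, Cl 349, Tl 19.
So from highest to lowest: Cl > S > Si > P > Tl.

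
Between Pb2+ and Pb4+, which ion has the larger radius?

Pb2+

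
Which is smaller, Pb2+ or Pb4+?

Both ions have Z = 82 protons, but Pb4+ has lost more electrons, so its remaining electrons feel a larger effective nuclear charge per electron and are pulled in more tightly.
Higher positive charge → smaller ion, so Pb2+ > Pb4+.

Pb4+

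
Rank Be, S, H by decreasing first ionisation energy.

H, S, Be

H is in period 1, group 1; Be is in period 2, group 2; S is in period 3, group 16.
Across a period the outer electron is held more tightly (higher IE₁); down a group it sits in a higher shell, more shielded, and comes off more easily.
Here both period and group differ, so the two effects have to be weighed against each other.
S > Be: the two effects oppose for this pair; the across-period effect wins (1000 vs 900 kJ/mol).
H > S: the two effects oppose for this pair; the down-group effect wins (1312 vs 1000 kJ/mol).
For reference (kJ/mol): H 1312, Be 900, S 1000.
So from highest to lowest: H > S > Be.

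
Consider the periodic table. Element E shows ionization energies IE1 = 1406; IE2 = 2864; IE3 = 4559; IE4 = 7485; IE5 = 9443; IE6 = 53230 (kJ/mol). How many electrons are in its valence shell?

5

Look for the largest jump between consecutive ionization energies: IE6/IE5 ≈ 5.6, far larger than any earlier ratio.
That jump marks the point where a core electron is being removed. So the atom has 5 valence electrons.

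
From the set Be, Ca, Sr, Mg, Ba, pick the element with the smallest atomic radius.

Be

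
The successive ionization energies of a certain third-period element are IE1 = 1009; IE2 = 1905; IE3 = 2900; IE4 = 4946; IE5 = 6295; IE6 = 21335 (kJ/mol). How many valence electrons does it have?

5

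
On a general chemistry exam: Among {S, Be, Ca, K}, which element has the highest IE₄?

Be

IE_4 is the cost of taking one more electron from the +3 cation: S³⁺ still has 3 valence electrons; Be³⁺ is already 1 electron into the core; Ca³⁺ is already 1 electron into the core; K³⁺ is already 2 electrons into the core.
Pulling an electron out of a noble-gas core costs far more than removing a remaining valence electron, so K, Ca and Be sit at the high end of IE_4.
The numbers (kJ/mol): S 4556, Be 21007, Ca 6491, K 5877.
So the fourth ionization energies run S < K < Ca < Be.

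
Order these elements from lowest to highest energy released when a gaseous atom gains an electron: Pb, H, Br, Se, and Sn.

Pb < H < Sn < Se < Br

Atoms with high Z_eff and room in the valence shell (especially the halogens) have the most exothermic electron affinities.
Here both period and group differ, so the two effects have to be weighed against each other.
H > Pb: period and group pull opposite ways; the down-group shift dominates (73 vs 35 kJ/mol).
Sn > H: the two effects oppose for this pair; the across-period effect wins (107 vs 73 kJ/mol).
Se > Sn: both effects reinforce here, so Se is clearly the higher of the two.
Br > Se: both are in period 4; the period trend gives Br the larger value.
Tabulated electron affinity (kJ/mol): H 73, Se 195, Br 325, Sn 107, Pb 35.
So from lowest to highest: Pb < H < Sn < Se < Br.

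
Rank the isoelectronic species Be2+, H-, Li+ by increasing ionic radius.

Be2+, Li+, H-

All of these have 2 electrons, so size is governed by nuclear charge alone: the more protons, the stronger the pull on the same electron cloud, and the smaller the ion.
Nuclear charges: Be2+ (Z=4), Li+ (Z=3), H- (Z=1).
Smallest to largest: Be2+ < Li+ < H-.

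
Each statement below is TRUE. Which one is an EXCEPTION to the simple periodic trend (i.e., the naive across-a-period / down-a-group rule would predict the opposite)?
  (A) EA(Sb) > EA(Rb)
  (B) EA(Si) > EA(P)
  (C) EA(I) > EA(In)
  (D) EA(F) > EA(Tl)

The general trend: electron affinity increases across a period and decreases down a group.
(A) Sb (period 5, group 15) vs Rb (period 5, group 1): the stated order agrees with the simple trend.
(B) Si (period 3, group 14) vs P (period 3, group 15): the stated order contradicts the simple trend.
(C) I (period 5, group 17) vs In (period 5, group 13): the stated order agrees with the simple trend.
(D) F (period 2, group 17) vs Tl (period 6, group 13): the stated order agrees with the simple trend.
The exception is (B): adding an electron to P's half-filled 3p³ is unfavourable, so Si (3p²) has the more exothermic EA.

(B)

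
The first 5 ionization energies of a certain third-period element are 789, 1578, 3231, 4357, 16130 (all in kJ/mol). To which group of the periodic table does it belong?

Look for the largest jump between consecutive ionization energies: IE5/IE4 ≈ 3.7, far larger than any earlier ratio.
That jump marks the point where a core electron is being removed. So the atom has 4 valence electrons.
A main-group element with 4 valence electrons is in group 14.

Group 14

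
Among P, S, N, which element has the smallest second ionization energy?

P

After 1 electron has been removed, what remains? P⁺ still has 4 valence electrons; S⁺ still has 5 valence electrons; N⁺ still has 4 valence electrons.
All are still removing valence electrons, so compare the +1 ions as you would atoms: IE_2 generally rises across a period (higher Z_eff) and falls down a group (larger shell), subject to the usual subshell exceptions.
Valence configurations: P⁺ [Ne]3s²3p², S⁺ [Ne]3s²3p³, N⁺ [He]2s²2p².
Approximate IE_2 values (kJ/mol): P 1907, S 2252, N 2856.
Overall IE_2 order: P < S < N.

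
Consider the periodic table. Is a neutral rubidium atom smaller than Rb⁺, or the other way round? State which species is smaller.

Rb⁺

Forming Rb⁺ removes 1 electron from Rb. Fewer electrons for the same nuclear charge means less shielding and a higher Z_eff on the remaining electrons, and for main-group metals the entire outer shell is lost.
A cation is smaller than its parent atom: Rb⁺ < Rb.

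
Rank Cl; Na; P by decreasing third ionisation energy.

Na > Cl > P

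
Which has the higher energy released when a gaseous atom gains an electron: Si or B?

Si

B is in period 2, group 13; Si is in period 3, group 14.
Electron affinity generally becomes more exothermic across a period toward the halogens and less exothermic down a group.
These sit on a diagonal, where the across-period and down-group effects partly cancel.
Si > B: period and group pull opposite ways; the across-period shift dominates (134 vs 27 kJ/mol).
Tabulated electron affinity (kJ/mol): B 27, Si 134.
So Si has the higher energy released when a gaseous atom gains an electron (Si > B).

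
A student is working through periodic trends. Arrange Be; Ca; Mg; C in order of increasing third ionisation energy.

IE_3 is the cost of taking one more electron from the +2 cation: Be²⁺ is the bare [He] core; Ca²⁺ is the bare [Ar] core; Mg²⁺ is the bare [Ne] core; C²⁺ still has 2 valence electrons.
Pulling an electron out of a noble-gas core costs far more than removing a remaining valence electron, so Ca, Mg and Be sit at the high end of IE_3.
The numbers (kJ/mol): Be 14849, Ca 4912, Mg 7733, C 4620.
Overall IE_3 order: C < Ca < Mg < Be.

C < Ca < Mg < Be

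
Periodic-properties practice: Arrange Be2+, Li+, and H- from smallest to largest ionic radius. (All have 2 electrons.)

Be2+ < Li+ < H-

All of these have 2 electrons, so size is governed by nuclear charge alone: the more protons, the stronger the pull on the same electron cloud, and the smaller the ion.
Nuclear charges: Be2+ (Z=4), Li+ (Z=3), H- (Z=1).
Smallest to largest: Be2+ < Li+ < H-.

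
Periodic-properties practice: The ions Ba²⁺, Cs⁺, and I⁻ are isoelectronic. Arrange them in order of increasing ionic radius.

All of these have 54 electrons, so size is governed by nuclear charge alone: the more protons, the stronger the pull on the same electron cloud, and the smaller the ion.
Nuclear charges: Ba²⁺ (Z=56), Cs⁺ (Z=55), I⁻ (Z=53).
Smallest to largest: Ba²⁺ < Cs⁺ < I⁻.

Ba²⁺ < Cs⁺ < I⁻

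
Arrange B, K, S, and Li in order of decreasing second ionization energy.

After 1 electron has been removed, what remains? B⁺ still has 2 valence electrons; K⁺ is the bare [Ar] core; S⁺ still has 5 valence electrons; Li⁺ is the bare [He] core.
Pulling an electron out of a noble-gas core costs far more than removing a remaining valence electron, so K and Li sit at the high end of IE_2.
Valence configurations: B⁺ [He]2s², S⁺ [Ne]3s²3p³.
Tabulated IE_2 (kJ/mol): B 2427, K 3052, S 2252, Li 7298.
So the second ionization energies run S < B < K < Li.

Li, K, B, S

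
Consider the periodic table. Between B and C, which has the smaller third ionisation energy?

B

Consider each +2 ion: B²⁺ still has 1 valence electron; C²⁺ still has 2 valence electrons.
All are still removing valence electrons, so compare the +2 ions as you would atoms: IE_3 generally rises across a period (higher Z_eff) and falls down a group (larger shell), subject to the usual subshell exceptions.
Valence configurations: B²⁺ [He]2s¹, C²⁺ [He]2s².
The numbers (kJ/mol): B 3660, C 4620.
Overall IE_3 order: B < C.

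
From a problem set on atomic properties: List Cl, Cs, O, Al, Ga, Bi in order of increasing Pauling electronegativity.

O is in period 2, group 16; Al is in period 3, group 13; Cl is in period 3, group 17; Ga is in period 4, group 13; Cs is in period 6, group 1; Bi is in period 6, group 15.
EN rises left→right (higher Z_eff, smaller atoms) and falls top→bottom (larger, more shielded atoms).
Here both period and group differ, so the two effects have to be weighed against each other.
Al > Cs: relative to Cs, both the across-period and down-group shifts push Al's electronegativity up.
Ga > Al: this pair runs against the simple trend — see the exception note.
Bi > Ga: period and group pull opposite ways; the across-period shift dominates (2.02 vs 1.81).
Cl > Bi: relative to Bi, both the across-period and down-group shifts push Cl's electronegativity up.
O > Cl: period and group pull opposite ways; the down-group shift dominates (3.44 vs 3.16).
Note the exception: Ga has a higher electronegativity than Al, contrary to the simple trend — poor shielding by filled d (and f) subshells raises the heavier element's effective nuclear charge more than the simple down-group trend predicts.
Approximate values (Pauling): O 3.44, Al 1.61, Cl 3.16, Ga 1.81, Cs 0.79, Bi 2.02.
So from lowest to highest: Cs < Al < Ga < Bi < Cl < O.

Cs < Al < Ga < Bi < Cl < O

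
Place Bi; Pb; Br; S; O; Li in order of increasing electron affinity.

Pb < Li < Bi < O < S < Br

Li is in period 2, group 1; O is in period 2, group 16; S is in period 3, group 16; Br is in period 4, group 17; Pb is in period 6, group 14; Bi is in period 6, group 15.
Electron affinity generally becomes more exothermic across a period toward the halogens and less exothermic down a group.
Neither a single period nor a single group — weigh both effects.
Li > Pb: period and group pull opposite ways; the down-group shift dominates (60 vs 35 kJ/mol).
Bi > Li: the two effects oppose for this pair; the across-period effect wins (91 vs 60 kJ/mol).
O > Bi: both effects reinforce here, so O is clearly the higher of the two.
S > O: this pair runs against the simple trend — see the exception note.
Br > S: the two effects oppose for this pair; the across-period effect wins (325 vs 200 kJ/mol).
Note the exception: S has a higher electron affinity than O, contrary to the simple trend — the compact 2p subshell of O repels the added electron more than S's larger 3p does.
For reference (kJ/mol): Li 60, O 141, S 200, Br 325, Pb 35, Bi 91.
So from lowest to highest: Pb < Li < Bi < O < S < Br.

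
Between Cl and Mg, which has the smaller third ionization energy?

Cl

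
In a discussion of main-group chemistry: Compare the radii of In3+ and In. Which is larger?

Forming In3+ removes 3 electrons from In. Fewer electrons for the same nuclear charge means less shielding and a higher Z_eff on the remaining electrons, and for main-group metals the entire outer shell is lost.
A cation is smaller than its parent atom: In3+ < In.

In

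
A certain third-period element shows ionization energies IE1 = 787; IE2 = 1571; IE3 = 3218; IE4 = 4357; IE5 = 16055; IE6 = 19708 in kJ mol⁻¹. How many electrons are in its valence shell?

Look for the largest jump between consecutive ionization energies: IE5/IE4 ≈ 3.7, far larger than any earlier ratio.
That jump marks the point where a core electron is being removed. So the atom has 4 valence electrons.

4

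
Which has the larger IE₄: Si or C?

Consider each +3 ion: Si³⁺ still has 1 valence electron; C³⁺ still has 1 valence electron.
All are still removing valence electrons, so compare the +3 ions as you would atoms: IE_4 generally rises across a period (higher Z_eff) and falls down a group (larger shell), subject to the usual subshell exceptions.
Valence configurations: Si³⁺ [Ne]3s¹, C³⁺ [He]2s¹.
Approximate IE_4 values (kJ/mol): Si 4356, C 6223.
Putting it together, IE_4: Si < C.

C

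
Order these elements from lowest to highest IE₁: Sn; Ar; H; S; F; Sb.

H is in period 1, group 1; F is in period 2, group 17; S is in period 3, group 16; Ar is in period 3, group 18; Sn is in period 5, group 14; Sb is in period 5, group 15.
First ionization energy rises across a period (greater Z_eff holds electrons more tightly) and falls down a group (valence electrons are farther from the nucleus).
Neither a single period nor a single group — weigh both effects.
Sb > Sn: both are in period 5; the period trend gives Sb the larger value.
S > Sb: relative to Sb, both the across-period and down-group shifts push S's first ionization energy up.
H > S: period and group pull opposite ways; the down-group shift dominates (1312 vs 1000 kJ/mol).
Ar > H: the two effects oppose for this pair; the across-period effect wins (1521 vs 1312 kJ/mol).
F > Ar: period and group pull opposite ways; the down-group shift dominates (1681 vs 1521 kJ/mol).
Tabulated first ionization energy (kJ/mol): H 1312, F 1681, S 1000, Ar 1521, Sn 709, Sb 831.
So from lowest to highest: Sn < Sb < S < H < Ar < F.

Sn < Sb < S < H < Ar < F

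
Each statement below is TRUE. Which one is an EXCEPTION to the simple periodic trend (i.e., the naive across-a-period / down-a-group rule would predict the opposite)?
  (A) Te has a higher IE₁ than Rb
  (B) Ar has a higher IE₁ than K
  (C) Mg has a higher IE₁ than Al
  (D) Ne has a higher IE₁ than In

The general trend: IE₁ increases across a period and decreases down a group.
(A) Te (period 5, group 16) vs Rb (period 5, group 1): the stated order agrees with the simple trend.
(B) Ar (period 3, group 18) vs K (period 4, group 1): the stated order agrees with the simple trend.
(C) Mg (period 3, group 2) vs Al (period 3, group 13): the stated order contradicts the simple trend.
(D) Ne (period 2, group 18) vs In (period 5, group 13): the stated order agrees with the simple trend.
The exception is (C): Al's single 3p electron is easier to remove than one from Mg's filled 3s².

(C)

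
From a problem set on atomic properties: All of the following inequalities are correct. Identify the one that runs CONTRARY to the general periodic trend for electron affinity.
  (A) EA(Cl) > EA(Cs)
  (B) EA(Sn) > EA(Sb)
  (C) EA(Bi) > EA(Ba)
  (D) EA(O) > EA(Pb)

The general trend: electron affinity increases across a period and decreases down a group.
(A) Cl (period 3, group 17) vs Cs (period 6, group 1): the stated order agrees with the simple trend.
(B) Sn (period 5, group 14) vs Sb (period 5, group 15): the stated order contradicts the simple trend.
(C) Bi (period 6, group 15) vs Ba (period 6, group 2): the stated order agrees with the simple trend.
(D) O (period 2, group 16) vs Pb (period 6, group 14): the stated order agrees with the simple trend.
The exception is (B): adding an electron to Sb's half-filled 5p³ is unfavourable, so Sn has the more exothermic EA.

(B)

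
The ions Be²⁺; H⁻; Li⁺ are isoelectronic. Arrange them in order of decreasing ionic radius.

All of these have 2 electrons, so size is governed by nuclear charge alone: the more protons, the stronger the pull on the same electron cloud, and the smaller the ion.
Nuclear charges: Be²⁺ (Z=4), Li⁺ (Z=3), H⁻ (Z=1).
Largest to smallest: H⁻ > Li⁺ > Be²⁺.

H⁻, Li⁺, Be²⁺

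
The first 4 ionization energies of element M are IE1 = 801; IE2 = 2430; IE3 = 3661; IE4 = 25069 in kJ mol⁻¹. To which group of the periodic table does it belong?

Look for the largest jump between consecutive ionization energies: IE4/IE3 ≈ 6.8, far larger than any earlier ratio.
That jump marks the point where a core electron is being removed. So the atom has 3 valence electrons.
A main-group element with 3 valence electrons is in group 13.

Group 13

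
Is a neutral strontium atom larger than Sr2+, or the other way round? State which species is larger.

Sr

Forming Sr2+ removes 2 electrons from Sr. Fewer electrons for the same nuclear charge means less shielding and a higher Z_eff on the remaining electrons, and for main-group metals the entire outer shell is lost.
A cation is smaller than its parent atom: Sr2+ < Sr.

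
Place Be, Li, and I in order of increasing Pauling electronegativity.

Li is in period 2, group 1; Be is in period 2, group 2; I is in period 5, group 17.
Smaller atoms with higher effective nuclear charge are more electronegative.
Here both period and group differ, so the two effects have to be weighed against each other.
Be > Li: both are in period 2; the period trend gives Be the larger value.
I > Be: the two effects oppose for this pair; the across-period effect wins (2.66 vs 1.57).
For reference (Pauling): Li 0.98, Be 1.57, I 2.66.
So from lowest to highest: Li < Be < I.

Li < Be < I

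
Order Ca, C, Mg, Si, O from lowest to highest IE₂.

Ca, Mg, Si, C, O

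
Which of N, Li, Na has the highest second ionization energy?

IE_2 is the cost of taking one more electron from the +1 cation: N⁺ still has 4 valence electrons; Li⁺ is the bare [He] core; Na⁺ is the bare [Ne] core.
Pulling an electron out of a noble-gas core costs far more than removing a remaining valence electron, so Na and Li sit at the high end of IE_2.
The numbers (kJ/mol): N 2856, Li 7298, Na 4562.
Overall IE_2 order: N < Na < Li.

Li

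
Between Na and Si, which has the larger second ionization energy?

Na

After 1 electron has been removed, what remains? Na⁺ is the bare [Ne] core; Si⁺ still has 3 valence electrons.
Breaking into a closed-shell core is much more expensive than removing a leftover valence electron — Na has the largest IE_2 here.
Approximate IE_2 values (kJ/mol): Na 4562, Si 1577.
Overall IE_2 order: Si < Na.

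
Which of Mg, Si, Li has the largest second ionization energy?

Li

The second ionization energy removes an electron from the +1 ion. For each element: Mg⁺ still has 1 valence electron; Si⁺ still has 3 valence electrons; Li⁺ is the bare [He] core.
Pulling an electron out of a noble-gas core costs far more than removing a remaining valence electron, so Li sits at the high end of IE_2.
Valence configurations: Mg⁺ [Ne]3s¹, Si⁺ [Ne]3s²3p¹.
Tabulated IE_2 (kJ/mol): Mg 1451, Si 1577, Li 7298.
So the second ionization energies run Mg < Si < Li.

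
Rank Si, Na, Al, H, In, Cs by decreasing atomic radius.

H is in period 1, group 1; Na is in period 3, group 1; Al is in period 3, group 13; Si is in period 3, group 14; In is in period 5, group 13; Cs is in period 6, group 1.
Radius decreases left→right (rising Z_eff, same n) and increases top→bottom (higher n).
These span different periods and groups, so the two trends combine.
Si > H: period and group pull opposite ways; the down-group shift dominates (116 vs 32 pm).
Al > Si: both are in period 3; the period trend gives Al the larger value.
In > Al: In sits below Al in group 13, so the down-group effect alone puts In larger.
Na > In: the two effects oppose for this pair; the across-period effect wins (155 vs 142 pm).
Cs > Na: Cs sits below Na in group 1, so the down-group effect alone puts Cs larger.
For reference (pm): H 32, Na 155, Al 126, Si 116, In 142, Cs 232.
So from largest to smallest: Cs > Na > In > Al > Si > H.

Cs > Na > In > Al > Si > H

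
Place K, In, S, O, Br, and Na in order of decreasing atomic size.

K > Na > In > Br > S > O

O is in period 2, group 16; Na is in period 3, group 1; S is in period 3, group 16; K is in period 4, group 1; Br is in period 4, group 17; In is in period 5, group 13.
Moving right in a period, electrons are added to the same shell under a stronger nuclear pull, so atoms get smaller; moving down, a new shell is opened and atoms get larger.
Here both period and group differ, so the two effects have to be weighed against each other.
S > O: they share group 16; the group trend gives S the larger value.
Br > S: the two effects oppose for this pair; the down-group effect wins (114 vs 103 pm).
In > Br: both effects reinforce here, so In is clearly the larger of the two.
Na > In: the two effects oppose for this pair; the across-period effect wins (155 vs 142 pm).
K > Na: they share group 1; the group trend gives K the larger value.
Tabulated atomic radius (pm): O 63, Na 155, S 103, K 196, Br 114, In 142.
So from largest to smallest: K > Na > In > Br > S > O.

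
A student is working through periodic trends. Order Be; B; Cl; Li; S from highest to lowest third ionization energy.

Consider each +2 ion: Be²⁺ is the bare [He] core; B²⁺ still has 1 valence electron; Cl²⁺ still has 5 valence electrons; Li²⁺ is already 1 electron into the core; S²⁺ still has 4 valence electrons.
Core electrons are held far more tightly than valence electrons, so Li and Be top the IE_3 order.
Valence configurations: B²⁺ [He]2s¹, Cl²⁺ [Ne]3s²3p³, S²⁺ [Ne]3s²3p².
Approximate IE_3 values (kJ/mol): Be 14849, B 3660, Cl 3822, Li 11815, S 3357.
So the third ionization energies run S < B < Cl < Li < Be.

Be > Li > Cl > B > S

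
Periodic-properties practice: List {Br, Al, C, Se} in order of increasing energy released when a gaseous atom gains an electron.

Al, C, Se, Br

C is in period 2, group 14; Al is in period 3, group 13; Se is in period 4, group 16; Br is in period 4, group 17.
EA tends to increase across a period and decrease down a group, though the pattern is less regular than for IE or radius.
These span different periods and groups, so the two trends combine.
C > Al: both effects reinforce here, so C is clearly the higher of the two.
Se > C: period and group pull opposite ways; the across-period shift dominates (195 vs 122 kJ/mol).
Br > Se: both are in period 4; the period trend gives Br the larger value.
Tabulated electron affinity (kJ/mol): C 122, Al 42, Se 195, Br 325.
So from lowest to highest: Al < C < Se < Br.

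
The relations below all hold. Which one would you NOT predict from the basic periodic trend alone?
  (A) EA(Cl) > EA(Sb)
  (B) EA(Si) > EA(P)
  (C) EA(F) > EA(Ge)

(B)

The general trend: electron affinity increases across a period and decreases down a group.
(A) Cl (period 3, group 17) vs Sb (period 5, group 15): the stated order agrees with the simple trend.
(B) Si (period 3, group 14) vs P (period 3, group 15): the stated order contradicts the simple trend.
(C) F (period 2, group 17) vs Ge (period 4, group 14): the stated order agrees with the simple trend.
The exception is (B): adding an electron to P's half-filled 3p³ is unfavourable, so Si (3p²) has the more exothermic EA.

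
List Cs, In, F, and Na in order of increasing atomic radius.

F < In < Na < Cs

F is in period 2, group 17; Na is in period 3, group 1; In is in period 5, group 13; Cs is in period 6, group 1.
Moving right in a period, electrons are added to the same shell under a stronger nuclear pull, so atoms get smaller; moving down, a new shell is opened and atoms get larger.
Neither a single period nor a single group — weigh both effects.
In > F: both effects reinforce here, so In is clearly the larger of the two.
Na > In: period and group pull opposite ways; the across-period shift dominates (155 vs 142 pm).
Cs > Na: Cs sits below Na in group 1, so the down-group effect alone puts Cs larger.
Tabulated atomic radius (pm): F 64, Na 155, In 142, Cs 232.
So from smallest to largest: F < In < Na < Cs.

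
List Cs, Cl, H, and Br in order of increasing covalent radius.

H is in period 1, group 1; Cl is in period 3, group 17; Br is in period 4, group 17; Cs is in period 6, group 1.
Across a period the added protons contract the valence shell; down a group each new principal shell makes the atom larger.
Here both period and group differ, so the two effects have to be weighed against each other.
Cl > H: the two effects oppose for this pair; the down-group effect wins (99 vs 32 pm).
Br > Cl: they share group 17; the group trend gives Br the larger value.
Cs > Br: both effects reinforce here, so Cs is clearly the larger of the two.
For reference (pm): H 32, Cl 99, Br 114, Cs 232.
So from smallest to largest: H < Cl < Br < Cs.

H < Cl < Br < Cs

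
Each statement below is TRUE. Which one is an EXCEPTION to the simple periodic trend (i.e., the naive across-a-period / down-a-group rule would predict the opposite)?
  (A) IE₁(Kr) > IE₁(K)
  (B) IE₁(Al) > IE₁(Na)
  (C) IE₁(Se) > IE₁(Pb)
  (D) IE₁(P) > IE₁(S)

The general trend: IE₁ increases across a period and decreases down a group.
(A) Kr (period 4, group 18) vs K (period 4, group 1): the stated order agrees with the simple trend.
(B) Al (period 3, group 13) vs Na (period 3, group 1): the stated order agrees with the simple trend.
(C) Se (period 4, group 16) vs Pb (period 6, group 14): the stated order agrees with the simple trend.
(D) P (period 3, group 15) vs S (period 3, group 16): the stated order contradicts the simple trend.
The exception is (D): S (3p⁴) ionizes more easily than half-filled P (3p³) because the paired 3p electron in S is pushed out by e⁻–e⁻ repulsion.

(D)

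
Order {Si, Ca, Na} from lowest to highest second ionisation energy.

IE_2 is the cost of taking one more electron from the +1 cation: Si⁺ still has 3 valence electrons; Ca⁺ still has 1 valence electron; Na⁺ is the bare [Ne] core.
Pulling an electron out of a noble-gas core costs far more than removing a remaining valence electron, so Na sits at the high end of IE_2.
Valence configurations: Si⁺ [Ne]3s²3p¹, Ca⁺ [Ar]4s¹.
Approximate IE_2 values (kJ/mol): Si 1577, Ca 1145, Na 4562.
Hence IE_2: Ca < Si < Na.

Ca, Si, Na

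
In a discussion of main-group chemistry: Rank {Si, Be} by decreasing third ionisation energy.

Be > Si

The third ionization energy removes an electron from the +2 ion. For each element: Si²⁺ still has 2 valence electrons; Be²⁺ is the bare [He] core.
Breaking into a closed-shell core is much more expensive than removing a leftover valence electron — Be has the largest IE_3 here.
Tabulated IE_3 (kJ/mol): Si 3232, Be 14849.
Hence IE_3: Si < Be.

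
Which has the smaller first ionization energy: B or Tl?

Tl

B is in period 2, group 13; Tl is in period 6, group 13.
First ionization energy rises across a period (greater Z_eff holds electrons more tightly) and falls down a group (valence electrons are farther from the nucleus).
All are in group 13, so first ionization energy increases up the group.
So Tl has the smaller first ionization energy (Tl < B).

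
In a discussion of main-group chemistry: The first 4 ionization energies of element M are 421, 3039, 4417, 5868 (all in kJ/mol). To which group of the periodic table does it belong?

Group 1

Look for the largest jump between consecutive ionization energies: IE2/IE1 ≈ 7.2, far larger than any earlier ratio.
That jump marks the point where a core electron is being removed. So the atom has 1 valence electron.
A main-group element with 1 valence electron is in group 1.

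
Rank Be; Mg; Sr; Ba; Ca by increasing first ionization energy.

First ionization energy rises across a period (greater Z_eff holds electrons more tightly) and falls down a group (valence electrons are farther from the nucleus).
All are in group 2, so first ionization energy increases up the group.
So from lowest to highest: Ba < Sr < Ca < Mg < Be.

Ba < Sr < Ca < Mg < Be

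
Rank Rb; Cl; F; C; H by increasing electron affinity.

Rb < H < C < F < Cl

H is in period 1, group 1; C is in period 2, group 14; F is in period 2, group 17; Cl is in period 3, group 17; Rb is in period 5, group 1.
Atoms with high Z_eff and room in the valence shell (especially the halogens) have the most exothermic electron affinities.
These span different periods and groups, so the two trends combine.
H > Rb: they share group 1; the group trend gives H the larger value.
C > H: the two effects oppose for this pair; the across-period effect wins (122 vs 73 kJ/mol).
F > C: both are in period 2; the period trend gives F the larger value.
Cl > F: this pair runs against the simple trend — see the exception note.
Note the exception: Cl has a higher electron affinity than F, contrary to the simple trend — F's small 2p subshell makes the incoming electron feel strong e⁻–e⁻ repulsion, so Cl actually releases more energy on gaining an electron.
Tabulated electron affinity (kJ/mol): H 73, C 122, F 328, Cl 349, Rb 47.
So from lowest to highest: Rb < H < C < F < Cl.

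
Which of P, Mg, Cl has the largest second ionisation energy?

Cl

The second ionization energy removes an electron from the +1 ion. For each element: P⁺ still has 4 valence electrons; Mg⁺ still has 1 valence electron; Cl⁺ still has 6 valence electrons.
All are still removing valence electrons, so compare the +1 ions as you would atoms: IE_2 generally rises across a period (higher Z_eff) and falls down a group (larger shell), subject to the usual subshell exceptions.
Valence configurations: P⁺ [Ne]3s²3p², Mg⁺ [Ne]3s¹, Cl⁺ [Ne]3s²3p⁴.
Approximate IE_2 values (kJ/mol): P 1907, Mg 1451, Cl 2298.
So the second ionization energies run Mg < P < Cl.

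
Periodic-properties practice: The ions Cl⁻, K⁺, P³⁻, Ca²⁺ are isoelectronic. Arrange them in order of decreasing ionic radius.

P³⁻ > Cl⁻ > K⁺ > Ca²⁺

All of these have 18 electrons, so size is governed by nuclear charge alone: the more protons, the stronger the pull on the same electron cloud, and the smaller the ion.
Nuclear charges: Ca²⁺ (Z=20), K⁺ (Z=19), Cl⁻ (Z=17), P³⁻ (Z=15).
Largest to smallest: P³⁻ > Cl⁻ > K⁺ > Ca²⁺.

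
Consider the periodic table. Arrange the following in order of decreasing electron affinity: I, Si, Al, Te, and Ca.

I > Te > Si > Al > Ca

Al is in period 3, group 13; Si is in period 3, group 14; Ca is in period 4, group 2; Te is in period 5, group 16; I is in period 5, group 17.
EA tends to increase across a period and decrease down a group, though the pattern is less regular than for IE or radius.
These span different periods and groups, so the two trends combine.
Al > Ca: both effects reinforce here, so Al is clearly the higher of the two.
Si > Al: both are in period 3; the period trend gives Si the larger value.
Te > Si: the two effects oppose for this pair; the across-period effect wins (190 vs 134 kJ/mol).
I > Te: both are in period 5; the period trend gives I the larger value.
For reference (kJ/mol): Al 42, Si 134, Ca 2, Te 190, I 295.
So from highest to lowest: I > Te > Si > Al > Ca.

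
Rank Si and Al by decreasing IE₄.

Al > Si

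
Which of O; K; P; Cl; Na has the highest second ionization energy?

IE_2 is the cost of taking one more electron from the +1 cation: O⁺ still has 5 valence electrons; K⁺ is the bare [Ar] core; P⁺ still has 4 valence electrons; Cl⁺ still has 6 valence electrons; Na⁺ is the bare [Ne] core.
Usually core removal costs more than valence removal, but here the competition is close: a tightly held n=2 valence electron can cost more to remove than an n=3 core electron, so the actual values have to decide it.
Valence configurations: O⁺ [He]2s²2p³, P⁺ [Ne]3s²3p², Cl⁺ [Ne]3s²3p⁴.
Approximate IE_2 values (kJ/mol): O 3388, K 3052, P 1907, Cl 2298, Na 4562.
Putting it together, IE_2: P < Cl < K < O < Na.

Na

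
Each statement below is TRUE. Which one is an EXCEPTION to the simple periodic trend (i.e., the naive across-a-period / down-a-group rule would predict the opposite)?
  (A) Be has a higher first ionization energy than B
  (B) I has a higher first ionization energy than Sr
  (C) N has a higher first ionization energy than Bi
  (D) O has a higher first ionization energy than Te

The general trend: first ionization energy increases across a period and decreases down a group.
(A) Be (period 2, group 2) vs B (period 2, group 13): the stated order contradicts the simple trend.
(B) I (period 5, group 17) vs Sr (period 5, group 2): the stated order agrees with the simple trend.
(C) N (period 2, group 15) vs Bi (period 6, group 15): the stated order agrees with the simple trend.
(D) O (period 2, group 16) vs Te (period 5, group 16): the stated order agrees with the simple trend.
The exception is (A): removing B's lone 2p electron is easier than breaking Be's filled 2s².

(A)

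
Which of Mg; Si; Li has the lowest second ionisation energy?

After 1 electron has been removed, what remains? Mg⁺ still has 1 valence electron; Si⁺ still has 3 valence electrons; Li⁺ is the bare [He] core.
Pulling an electron out of a noble-gas core costs far more than removing a remaining valence electron, so Li sits at the high end of IE_2.
Valence configurations: Mg⁺ [Ne]3s¹, Si⁺ [Ne]3s²3p¹.
Tabulated IE_2 (kJ/mol): Mg 1451, Si 1577, Li 7298.
Overall IE_2 order: Mg < Si < Li.

Mg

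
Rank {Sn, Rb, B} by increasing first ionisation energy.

First ionization energy rises across a period (greater Z_eff holds electrons more tightly) and falls down a group (valence electrons are farther from the nucleus).
Neither a single period nor a single group — weigh both effects.
Sn > Rb: Sn lies to the right of Rb in period 5, so the across-period effect alone puts Sn higher.
B > Sn: period and group pull opposite ways; the down-group shift dominates (801 vs 709 kJ/mol).
Tabulated first ionization energy (kJ/mol): B 801, Rb 403, Sn 709.
So from lowest to highest: Rb < Sn < B.

Rb < Sn < B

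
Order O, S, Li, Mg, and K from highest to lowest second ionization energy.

Li > O > K > S > Mg

The second ionization energy removes an electron from the +1 ion. For each element: O⁺ still has 5 valence electrons; S⁺ still has 5 valence electrons; Li⁺ is the bare [He] core; Mg⁺ still has 1 valence electron; K⁺ is the bare [Ar] core.
Usually core removal costs more than valence removal, but here the competition is close: a tightly held n=2 valence electron can cost more to remove than an n=3 core electron, so the actual values have to decide it.
Valence configurations: O⁺ [He]2s²2p³, S⁺ [Ne]3s²3p³, Mg⁺ [Ne]3s¹.
The numbers (kJ/mol): O 3388, S 2252, Li 7298, Mg 1451, K 3052.
Hence IE_2: Mg < S < K < O < Li.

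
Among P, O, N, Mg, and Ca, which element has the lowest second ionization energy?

IE_2 is the cost of taking one more electron from the +1 cation: P⁺ still has 4 valence electrons; O⁺ still has 5 valence electrons; N⁺ still has 4 valence electrons; Mg⁺ still has 1 valence electron; Ca⁺ still has 1 valence electron.
All are still removing valence electrons, so compare the +1 ions as you would atoms: IE_2 generally rises across a period (higher Z_eff) and falls down a group (larger shell), subject to the usual subshell exceptions.
Valence configurations: P⁺ [Ne]3s²3p², O⁺ [He]2s²2p³, N⁺ [He]2s²2p², Mg⁺ [Ne]3s¹, Ca⁺ [Ar]4s¹.
The numbers (kJ/mol): P 1907, O 3388, N 2856, Mg 1451, Ca 1145.
Putting it together, IE_2: Ca < Mg < P < N < O.

Ca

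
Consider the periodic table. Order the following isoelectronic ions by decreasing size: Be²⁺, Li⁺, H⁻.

All of these have 2 electrons, so size is governed by nuclear charge alone: the more protons, the stronger the pull on the same electron cloud, and the smaller the ion.
Nuclear charges: Be²⁺ (Z=4), Li⁺ (Z=3), H⁻ (Z=1).
Largest to smallest: H⁻ > Li⁺ > Be²⁺.

H⁻ > Li⁺ > Be²⁺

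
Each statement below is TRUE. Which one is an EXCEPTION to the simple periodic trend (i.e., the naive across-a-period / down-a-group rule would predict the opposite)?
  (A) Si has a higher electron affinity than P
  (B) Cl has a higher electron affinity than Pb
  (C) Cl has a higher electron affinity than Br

(A)

The general trend: electron affinity increases across a period and decreases down a group.
(A) Si (period 3, group 14) vs P (period 3, group 15): the stated order contradicts the simple trend.
(B) Cl (period 3, group 17) vs Pb (period 6, group 14): the stated order agrees with the simple trend.
(C) Cl (period 3, group 17) vs Br (period 4, group 17): the stated order agrees with the simple trend.
The exception is (A): adding an electron to P's half-filled 3p³ is unfavourable, so Si (3p²) has the more exothermic EA.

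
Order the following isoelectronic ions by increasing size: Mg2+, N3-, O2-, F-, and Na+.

Mg2+ < Na+ < F- < O2- < N3-

All of these have 10 electrons, so size is governed by nuclear charge alone: the more protons, the stronger the pull on the same electron cloud, and the smaller the ion.
Nuclear charges: Mg2+ (Z=12), Na+ (Z=11), F- (Z=9), O2- (Z=8), N3- (Z=7).
Smallest to largest: Mg2+ < Na+ < F- < O2- < N3-.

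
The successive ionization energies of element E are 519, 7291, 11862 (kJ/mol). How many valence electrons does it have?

1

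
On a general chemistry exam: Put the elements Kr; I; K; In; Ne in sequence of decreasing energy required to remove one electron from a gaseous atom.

Ne > Kr > I > In > K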